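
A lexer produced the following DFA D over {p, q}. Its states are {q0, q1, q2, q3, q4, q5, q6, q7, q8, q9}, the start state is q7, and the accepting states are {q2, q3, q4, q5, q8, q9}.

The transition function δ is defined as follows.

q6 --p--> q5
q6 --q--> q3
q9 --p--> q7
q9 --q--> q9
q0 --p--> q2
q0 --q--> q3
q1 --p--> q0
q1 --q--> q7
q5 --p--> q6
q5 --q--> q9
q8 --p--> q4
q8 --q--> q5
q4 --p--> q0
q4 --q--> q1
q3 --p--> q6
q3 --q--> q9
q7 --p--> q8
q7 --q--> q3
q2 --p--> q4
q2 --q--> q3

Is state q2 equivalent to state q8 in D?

Yes

All states are reachable from the start state.
P0 = {q2,q3,q4,q5,q8,q9} | {q0,q1,q6,q7}.
Refine {q2,q3,q4,q5,q8,q9} on symbol p: members go to different blocks, giving {q3,q4,q5,q9} and {q2,q8}.
Split {q3,q4,q5,q9} by δ(·,q) → {q3,q5,q9} and {q4}.
Refine {q0,q1,q6,q7} on symbol p: members go to different blocks, giving {q0,q7} and {q1} and {q6}.
On input p, block {q3,q5,q9} splits into {q3,q5} and {q9}.
The partition is now stable with 7 blocks: {q3,q5} | {q0,q7} | {q2,q8} | {q4} | {q1} | {q6} | {q9}.
q2 and q8 lie in the same block of the stable partition, so they are equivalent — no string distinguishes them.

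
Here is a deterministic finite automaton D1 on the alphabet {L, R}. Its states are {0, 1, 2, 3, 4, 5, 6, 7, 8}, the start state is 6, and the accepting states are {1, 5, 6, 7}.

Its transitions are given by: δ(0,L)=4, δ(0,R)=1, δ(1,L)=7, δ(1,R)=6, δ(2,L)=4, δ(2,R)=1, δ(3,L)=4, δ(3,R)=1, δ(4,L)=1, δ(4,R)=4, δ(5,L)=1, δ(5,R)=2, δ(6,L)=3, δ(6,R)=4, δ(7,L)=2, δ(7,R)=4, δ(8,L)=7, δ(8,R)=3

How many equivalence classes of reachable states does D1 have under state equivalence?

4

First remove the unreachable states {0,5,8}; 6 states remain.
Start with accepting vs non-accepting: {1,6,7} | {2,3,4}.
Split {1,6,7} by δ(·,L) → {6,7} and {1}.
Split {2,3,4} by δ(·,L) → {2,3} and {4}.
The partition is now stable with 4 blocks: {6,7} | {2,3} | {1} | {4}.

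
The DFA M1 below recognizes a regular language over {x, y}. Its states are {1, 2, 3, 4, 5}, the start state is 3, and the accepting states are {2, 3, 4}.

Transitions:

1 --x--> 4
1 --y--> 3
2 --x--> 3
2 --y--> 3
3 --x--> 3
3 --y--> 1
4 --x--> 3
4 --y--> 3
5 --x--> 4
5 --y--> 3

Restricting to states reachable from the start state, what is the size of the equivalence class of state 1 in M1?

States {2,5} cannot be reached from the start state, so discard them.
Start with accepting vs non-accepting: {3,4} | {1}.
Refine {3,4} on symbol y: members go to different blocks, giving {3} and {4}.
The partition is now stable with 3 blocks: {3} | {1} | {4}.
State 1 belongs to the block {1}, which has 1 states.

1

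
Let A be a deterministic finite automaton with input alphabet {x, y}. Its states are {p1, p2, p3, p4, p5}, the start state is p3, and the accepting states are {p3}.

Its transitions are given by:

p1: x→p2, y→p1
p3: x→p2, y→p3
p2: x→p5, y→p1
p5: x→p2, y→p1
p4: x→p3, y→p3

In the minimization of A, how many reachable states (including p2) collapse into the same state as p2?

3

First remove the unreachable states {p4}; 4 states remain.
Start with accepting vs non-accepting: {p3} | {p1,p2,p5}.
The partition is now stable with 2 blocks: {p3} | {p1,p2,p5}.
The equivalence class containing p2 is {p1,p2,p5}, of size 3.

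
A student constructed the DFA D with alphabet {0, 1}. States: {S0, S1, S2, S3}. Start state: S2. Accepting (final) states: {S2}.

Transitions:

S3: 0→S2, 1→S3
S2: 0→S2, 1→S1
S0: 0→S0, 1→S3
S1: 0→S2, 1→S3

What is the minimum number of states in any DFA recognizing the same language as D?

2

Reachable states from the start: {S1,S2,S3}. Unreachable: {S0} — drop them.
Initial partition by acceptance: {S2} | {S1,S3}.
The partition is now stable with 2 blocks: {S2} | {S1,S3}.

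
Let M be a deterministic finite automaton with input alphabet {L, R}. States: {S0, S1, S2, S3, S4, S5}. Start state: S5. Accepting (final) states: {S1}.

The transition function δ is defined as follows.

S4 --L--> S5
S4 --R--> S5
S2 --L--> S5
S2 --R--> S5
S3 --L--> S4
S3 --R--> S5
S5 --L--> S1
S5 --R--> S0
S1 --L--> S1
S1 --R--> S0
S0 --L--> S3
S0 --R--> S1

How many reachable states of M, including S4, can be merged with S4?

1

Reachable states from the start: {S0,S1,S3,S4,S5}. Unreachable: {S2} — drop them.
Initial partition by acceptance: {S1} | {S0,S3,S4,S5}.
On input L, block {S0,S3,S4,S5} splits into {S0,S3,S4} and {S5}.
On input L, block {S0,S3,S4} splits into {S0,S3} and {S4}.
Split {S0,S3} by δ(·,L) → {S0} and {S3}.
Stable partition: {S1} | {S0} | {S5} | {S4} | {S3} — 5 equivalence classes.
State S4 belongs to the block {S4}, which has 1 states.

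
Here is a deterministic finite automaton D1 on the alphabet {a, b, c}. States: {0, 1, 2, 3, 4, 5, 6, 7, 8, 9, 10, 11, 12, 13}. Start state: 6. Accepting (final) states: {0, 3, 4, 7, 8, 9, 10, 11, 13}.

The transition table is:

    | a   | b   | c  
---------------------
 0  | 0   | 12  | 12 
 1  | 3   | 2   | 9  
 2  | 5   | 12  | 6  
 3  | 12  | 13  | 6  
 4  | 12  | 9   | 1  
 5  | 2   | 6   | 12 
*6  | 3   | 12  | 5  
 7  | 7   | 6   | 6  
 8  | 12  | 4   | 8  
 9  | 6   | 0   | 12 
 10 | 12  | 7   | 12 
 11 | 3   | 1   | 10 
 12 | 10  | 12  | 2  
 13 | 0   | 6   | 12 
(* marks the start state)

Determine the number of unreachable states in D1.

5

BFS from 6 reaches {0, 2, 3, 5, 6, 7, 10, 12, 13}; the 5 state(s) 1, 4, 8, 9, 11 are never visited.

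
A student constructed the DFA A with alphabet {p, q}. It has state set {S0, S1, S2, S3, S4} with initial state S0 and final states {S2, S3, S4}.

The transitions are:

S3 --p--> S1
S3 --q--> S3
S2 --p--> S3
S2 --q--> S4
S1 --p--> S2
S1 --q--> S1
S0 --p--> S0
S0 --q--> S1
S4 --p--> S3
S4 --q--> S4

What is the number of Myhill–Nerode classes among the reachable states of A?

4

All states are reachable from the start state.
Start with accepting vs non-accepting: {S2,S3,S4} | {S0,S1}.
Refine {S2,S3,S4} on symbol p: members go to different blocks, giving {S2,S4} and {S3}.
Split {S0,S1} by δ(·,p) → {S0} and {S1}.
The partition is now stable with 4 blocks: {S2,S4} | {S0} | {S3} | {S1}.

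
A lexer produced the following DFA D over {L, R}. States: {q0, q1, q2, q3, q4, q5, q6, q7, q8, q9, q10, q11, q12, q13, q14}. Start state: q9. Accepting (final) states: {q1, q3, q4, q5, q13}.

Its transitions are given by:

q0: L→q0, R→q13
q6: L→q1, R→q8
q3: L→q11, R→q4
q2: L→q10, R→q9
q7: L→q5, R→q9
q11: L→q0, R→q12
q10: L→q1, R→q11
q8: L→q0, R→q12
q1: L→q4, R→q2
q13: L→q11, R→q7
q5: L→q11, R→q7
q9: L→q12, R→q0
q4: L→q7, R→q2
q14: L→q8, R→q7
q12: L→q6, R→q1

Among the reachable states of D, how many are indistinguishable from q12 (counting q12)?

1

States {q3,q14} cannot be reached from the start state, so discard them.
Start with accepting vs non-accepting: {q1,q4,q5,q13} | {q0,q2,q6,q7,q8,q9,q10,q11,q12}.
Split {q1,q4,q5,q13} by δ(·,L) → {q4,q5,q13} and {q1}.
Refine {q0,q2,q6,q7,q8,q9,q10,q11,q12} on symbol L: members go to different blocks, giving {q0,q2,q8,q9,q11,q12} and {q6,q10} and {q7}.
Refine {q4,q5,q13} on symbol L: members go to different blocks, giving {q5,q13} and {q4}.
On input L, block {q0,q2,q8,q9,q11,q12} splits into {q0,q8,q9,q11} and {q2,q12}.
On input L, block {q0,q8,q9,q11} splits into {q0,q8,q11} and {q9}.
Split {q0,q8,q11} by δ(·,R) → {q8,q11} and {q0}.
Split {q2,q12} by δ(·,R) → {q2} and {q12}.
No further refinement is possible. Final partition (10 blocks): {q5,q13} | {q8,q11} | {q1} | {q6,q10} | {q7} | {q4} | {q2} | {q9} | {q0} | {q12}.
State q12 belongs to the block {q12}, which has 1 states.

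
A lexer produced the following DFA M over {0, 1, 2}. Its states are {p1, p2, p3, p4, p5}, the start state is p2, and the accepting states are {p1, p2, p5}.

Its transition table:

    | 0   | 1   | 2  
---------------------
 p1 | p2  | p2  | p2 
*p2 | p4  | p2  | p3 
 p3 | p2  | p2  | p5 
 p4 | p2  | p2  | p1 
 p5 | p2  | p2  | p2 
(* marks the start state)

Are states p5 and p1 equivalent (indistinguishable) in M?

Yes

Every state is reachable, so we keep all 5.
P0 = {p1,p2,p5} | {p3,p4}.
Refine {p1,p2,p5} on symbol 0: members go to different blocks, giving {p1,p5} and {p2}.
No further refinement is possible. Final partition (3 blocks): {p1,p5} | {p3,p4} | {p2}.
p5 and p1 lie in the same block of the stable partition, so they are equivalent — no string distinguishes them.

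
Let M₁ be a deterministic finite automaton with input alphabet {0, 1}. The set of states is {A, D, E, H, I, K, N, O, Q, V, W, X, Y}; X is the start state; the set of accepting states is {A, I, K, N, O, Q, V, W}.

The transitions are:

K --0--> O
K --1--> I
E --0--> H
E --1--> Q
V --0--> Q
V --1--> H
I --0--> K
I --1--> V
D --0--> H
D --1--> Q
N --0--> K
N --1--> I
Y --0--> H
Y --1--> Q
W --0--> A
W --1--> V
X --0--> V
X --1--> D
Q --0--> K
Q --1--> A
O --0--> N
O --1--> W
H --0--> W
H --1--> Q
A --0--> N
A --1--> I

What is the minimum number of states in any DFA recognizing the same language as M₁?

7

First remove the unreachable states {E,Y}; 11 states remain.
Initial partition by acceptance: {A,I,K,N,O,Q,V,W} | {D,H,X}.
Split {A,I,K,N,O,Q,V,W} by δ(·,1) → {A,I,K,N,O,Q,W} and {V}.
Split {A,I,K,N,O,Q,W} by δ(·,1) → {A,K,N,O,Q} and {I,W}.
On input 1, block {A,K,N,O,Q} splits into {A,K,N,O} and {Q}.
Refine {D,H,X} on symbol 0: members go to different blocks, giving {D} and {H} and {X}.
The partition is now stable with 7 blocks: {A,K,N,O} | {D} | {V} | {I,W} | {Q} | {H} | {X}.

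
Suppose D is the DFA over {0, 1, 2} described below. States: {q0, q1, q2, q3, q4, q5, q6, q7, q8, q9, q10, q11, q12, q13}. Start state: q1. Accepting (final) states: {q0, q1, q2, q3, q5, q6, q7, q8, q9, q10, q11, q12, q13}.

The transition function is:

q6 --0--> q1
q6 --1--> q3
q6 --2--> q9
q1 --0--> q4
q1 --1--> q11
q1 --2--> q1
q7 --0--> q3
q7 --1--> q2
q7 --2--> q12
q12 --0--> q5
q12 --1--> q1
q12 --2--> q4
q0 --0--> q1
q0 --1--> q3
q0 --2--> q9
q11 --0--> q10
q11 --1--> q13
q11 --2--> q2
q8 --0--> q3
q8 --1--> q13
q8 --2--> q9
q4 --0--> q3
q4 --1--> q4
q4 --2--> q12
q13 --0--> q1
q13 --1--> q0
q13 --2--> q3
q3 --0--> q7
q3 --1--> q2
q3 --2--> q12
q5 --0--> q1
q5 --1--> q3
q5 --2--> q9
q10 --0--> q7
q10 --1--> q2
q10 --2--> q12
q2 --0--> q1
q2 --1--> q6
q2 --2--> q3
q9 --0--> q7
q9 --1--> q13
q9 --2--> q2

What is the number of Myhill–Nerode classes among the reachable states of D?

7

First remove the unreachable states {q8}; 13 states remain.
P0 = {q0,q1,q2,q3,q5,q6,q7,q9,q10,q11,q12,q13} | {q4}.
Split {q0,q1,q2,q3,q5,q6,q7,q9,q10,q11,q12,q13} by δ(·,0) → {q0,q2,q3,q5,q6,q7,q9,q10,q11,q12,q13} and {q1}.
Split {q0,q2,q3,q5,q6,q7,q9,q10,q11,q12,q13} by δ(·,0) → {q3,q7,q9,q10,q11,q12} and {q0,q2,q5,q6,q13}.
Refine {q3,q7,q9,q10,q11,q12} on symbol 0: members go to different blocks, giving {q3,q7,q9,q10,q11} and {q12}.
On input 2, block {q3,q7,q9,q10,q11} splits into {q3,q7,q10} and {q9,q11}.
Refine {q0,q2,q5,q6,q13} on symbol 1: members go to different blocks, giving {q0,q5,q6} and {q2,q13}.
No further refinement is possible. Final partition (7 blocks): {q3,q7,q10} | {q4} | {q1} | {q0,q5,q6} | {q12} | {q9,q11} | {q2,q13}.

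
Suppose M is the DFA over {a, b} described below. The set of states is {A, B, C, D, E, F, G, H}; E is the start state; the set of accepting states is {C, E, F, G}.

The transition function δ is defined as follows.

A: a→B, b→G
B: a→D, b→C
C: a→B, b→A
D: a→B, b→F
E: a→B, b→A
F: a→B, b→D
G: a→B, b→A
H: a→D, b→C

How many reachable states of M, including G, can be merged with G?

4

States {H} cannot be reached from the start state, so discard them.
P0 = {C,E,F,G} | {A,B,D}.
The partition is now stable with 2 blocks: {C,E,F,G} | {A,B,D}.
State G belongs to the block {C,E,F,G}, which has 4 states.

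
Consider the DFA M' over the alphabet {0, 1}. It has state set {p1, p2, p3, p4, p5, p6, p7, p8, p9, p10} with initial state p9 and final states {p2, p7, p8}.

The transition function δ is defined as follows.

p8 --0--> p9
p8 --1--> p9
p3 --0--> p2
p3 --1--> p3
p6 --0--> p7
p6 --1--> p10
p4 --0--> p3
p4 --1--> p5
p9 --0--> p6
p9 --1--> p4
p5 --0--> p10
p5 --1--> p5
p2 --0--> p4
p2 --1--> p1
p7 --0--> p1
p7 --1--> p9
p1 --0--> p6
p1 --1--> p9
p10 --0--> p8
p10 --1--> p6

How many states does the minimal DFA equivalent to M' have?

3

Initial partition by acceptance: {p2,p7,p8} | {p1,p3,p4,p5,p6,p9,p10}.
Refine {p1,p3,p4,p5,p6,p9,p10} on symbol 0: members go to different blocks, giving {p1,p4,p5,p9} and {p3,p6,p10}.
Stable partition: {p2,p7,p8} | {p1,p4,p5,p9} | {p3,p6,p10} — 3 equivalence classes.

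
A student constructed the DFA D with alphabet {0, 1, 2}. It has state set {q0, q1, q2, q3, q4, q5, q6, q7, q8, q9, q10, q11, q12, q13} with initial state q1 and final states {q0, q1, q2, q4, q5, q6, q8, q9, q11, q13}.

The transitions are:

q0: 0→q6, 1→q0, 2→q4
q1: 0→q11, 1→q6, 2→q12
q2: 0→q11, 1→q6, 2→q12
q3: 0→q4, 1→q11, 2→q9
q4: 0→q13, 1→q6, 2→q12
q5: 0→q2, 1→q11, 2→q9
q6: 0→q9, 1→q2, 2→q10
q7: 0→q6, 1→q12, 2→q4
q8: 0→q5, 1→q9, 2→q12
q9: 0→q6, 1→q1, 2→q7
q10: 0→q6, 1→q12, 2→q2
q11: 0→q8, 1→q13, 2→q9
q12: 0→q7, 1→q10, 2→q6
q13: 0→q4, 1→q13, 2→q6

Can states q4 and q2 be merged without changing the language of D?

First remove the unreachable states {q0,q3}; 12 states remain.
P0 = {q1,q2,q4,q5,q6,q8,q9,q11,q13} | {q7,q10,q12}.
Split {q1,q2,q4,q5,q6,q8,q9,q11,q13} by δ(·,2) → {q1,q2,q4,q6,q8,q9} and {q5,q11,q13}.
On input 0, block {q1,q2,q4,q6,q8,q9} splits into {q1,q2,q4,q8} and {q6,q9}.
Refine {q7,q10,q12} on symbol 0: members go to different blocks, giving {q7,q10} and {q12}.
No further refinement is possible. Final partition (5 blocks): {q1,q2,q4,q8} | {q7,q10} | {q5,q11,q13} | {q6,q9} | {q12}.
q4 and q2 lie in the same block of the stable partition, so they are equivalent — no string distinguishes them.

Yes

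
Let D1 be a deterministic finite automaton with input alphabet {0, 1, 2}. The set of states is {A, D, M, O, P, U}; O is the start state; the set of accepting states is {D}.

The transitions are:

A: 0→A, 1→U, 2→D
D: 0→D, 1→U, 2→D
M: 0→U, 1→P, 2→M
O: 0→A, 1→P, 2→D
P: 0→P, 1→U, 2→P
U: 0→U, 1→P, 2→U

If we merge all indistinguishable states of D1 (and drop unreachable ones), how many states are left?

3

Reachable states from the start: {A,D,O,P,U}. Unreachable: {M} — drop them.
Start with accepting vs non-accepting: {D} | {A,O,P,U}.
On input 2, block {A,O,P,U} splits into {A,O} and {P,U}.
Stable partition: {D} | {A,O} | {P,U} — 3 equivalence classes.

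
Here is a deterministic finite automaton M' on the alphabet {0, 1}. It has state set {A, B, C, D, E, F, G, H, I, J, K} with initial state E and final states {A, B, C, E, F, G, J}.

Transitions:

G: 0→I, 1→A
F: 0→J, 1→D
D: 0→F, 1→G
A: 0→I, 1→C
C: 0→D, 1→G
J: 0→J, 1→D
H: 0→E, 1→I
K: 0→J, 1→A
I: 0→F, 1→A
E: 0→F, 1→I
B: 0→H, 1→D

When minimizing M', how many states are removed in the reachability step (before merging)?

Starting at E and following transitions, the reachable set is {A, C, D, E, F, G, I, J}. That leaves B, H, K unreachable — 3 in total.

3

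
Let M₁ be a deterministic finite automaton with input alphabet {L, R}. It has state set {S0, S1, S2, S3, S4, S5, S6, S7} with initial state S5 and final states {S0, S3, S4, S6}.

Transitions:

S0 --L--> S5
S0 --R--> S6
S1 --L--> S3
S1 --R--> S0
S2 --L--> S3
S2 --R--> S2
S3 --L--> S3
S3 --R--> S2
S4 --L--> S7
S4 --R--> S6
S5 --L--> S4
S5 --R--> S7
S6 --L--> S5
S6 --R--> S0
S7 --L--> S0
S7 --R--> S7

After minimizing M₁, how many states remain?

First remove the unreachable states {S1,S2,S3}; 5 states remain.
P0 = {S0,S4,S6} | {S5,S7}.
Stable partition: {S0,S4,S6} | {S5,S7} — 2 equivalence classes.

2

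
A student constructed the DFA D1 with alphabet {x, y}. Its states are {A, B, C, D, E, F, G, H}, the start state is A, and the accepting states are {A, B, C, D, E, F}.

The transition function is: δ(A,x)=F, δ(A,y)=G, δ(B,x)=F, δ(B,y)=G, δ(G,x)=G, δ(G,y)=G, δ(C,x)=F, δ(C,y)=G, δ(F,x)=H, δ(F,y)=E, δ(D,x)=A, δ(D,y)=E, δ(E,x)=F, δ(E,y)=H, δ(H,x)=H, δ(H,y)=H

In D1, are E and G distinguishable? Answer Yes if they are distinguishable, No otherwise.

Yes

States {B,C,D} cannot be reached from the start state, so discard them.
Initial partition by acceptance: {A,E,F} | {G,H}.
Refine {A,E,F} on symbol x: members go to different blocks, giving {A,E} and {F}.
The partition is now stable with 3 blocks: {A,E} | {G,H} | {F}.
E and G end up in different blocks, so they are distinguishable. For instance, the string 'ε' is accepted from only E.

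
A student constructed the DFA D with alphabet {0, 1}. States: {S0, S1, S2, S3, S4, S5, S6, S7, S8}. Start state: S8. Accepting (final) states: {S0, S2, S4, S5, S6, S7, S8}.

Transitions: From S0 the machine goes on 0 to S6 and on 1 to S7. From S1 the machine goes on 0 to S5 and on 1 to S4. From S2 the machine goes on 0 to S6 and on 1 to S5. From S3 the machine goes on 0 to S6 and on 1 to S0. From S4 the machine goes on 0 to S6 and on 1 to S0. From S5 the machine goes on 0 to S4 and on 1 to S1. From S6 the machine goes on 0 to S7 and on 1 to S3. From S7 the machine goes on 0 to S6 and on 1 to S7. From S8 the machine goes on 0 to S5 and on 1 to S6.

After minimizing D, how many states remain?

4

States {S2} cannot be reached from the start state, so discard them.
Start with accepting vs non-accepting: {S0,S4,S5,S6,S7,S8} | {S1,S3}.
Split {S0,S4,S5,S6,S7,S8} by δ(·,1) → {S0,S4,S7,S8} and {S5,S6}.
On input 1, block {S0,S4,S7,S8} splits into {S0,S4,S7} and {S8}.
The partition is now stable with 4 blocks: {S0,S4,S7} | {S1,S3} | {S5,S6} | {S8}.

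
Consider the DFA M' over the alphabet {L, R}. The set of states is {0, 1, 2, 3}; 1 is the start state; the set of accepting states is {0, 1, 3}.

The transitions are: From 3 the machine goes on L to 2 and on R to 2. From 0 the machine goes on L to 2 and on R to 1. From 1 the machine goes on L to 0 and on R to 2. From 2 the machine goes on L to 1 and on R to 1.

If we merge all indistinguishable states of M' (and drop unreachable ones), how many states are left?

First remove the unreachable states {3}; 3 states remain.
Start with accepting vs non-accepting: {0,1} | {2}.
Refine {0,1} on symbol L: members go to different blocks, giving {0} and {1}.
No further refinement is possible. Final partition (3 blocks): {0} | {2} | {1}.

3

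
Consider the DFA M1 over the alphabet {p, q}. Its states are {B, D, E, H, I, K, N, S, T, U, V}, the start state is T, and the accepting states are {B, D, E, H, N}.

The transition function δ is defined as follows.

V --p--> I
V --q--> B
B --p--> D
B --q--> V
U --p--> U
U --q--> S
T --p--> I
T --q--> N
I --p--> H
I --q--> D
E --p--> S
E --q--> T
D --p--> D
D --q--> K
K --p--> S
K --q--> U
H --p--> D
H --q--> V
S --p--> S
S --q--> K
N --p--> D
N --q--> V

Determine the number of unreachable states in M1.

1

BFS from T reaches {B, D, H, I, K, N, S, T, U, V}; the 1 state(s) E are never visited.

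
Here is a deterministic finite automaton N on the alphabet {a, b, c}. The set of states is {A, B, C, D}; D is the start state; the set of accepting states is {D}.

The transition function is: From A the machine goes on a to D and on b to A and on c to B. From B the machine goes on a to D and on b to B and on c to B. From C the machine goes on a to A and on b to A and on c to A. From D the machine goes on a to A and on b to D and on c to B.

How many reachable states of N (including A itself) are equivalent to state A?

First remove the unreachable states {C}; 3 states remain.
Initial partition by acceptance: {D} | {A,B}.
The partition is now stable with 2 blocks: {D} | {A,B}.
State A belongs to the block {A,B}, which has 2 states.

2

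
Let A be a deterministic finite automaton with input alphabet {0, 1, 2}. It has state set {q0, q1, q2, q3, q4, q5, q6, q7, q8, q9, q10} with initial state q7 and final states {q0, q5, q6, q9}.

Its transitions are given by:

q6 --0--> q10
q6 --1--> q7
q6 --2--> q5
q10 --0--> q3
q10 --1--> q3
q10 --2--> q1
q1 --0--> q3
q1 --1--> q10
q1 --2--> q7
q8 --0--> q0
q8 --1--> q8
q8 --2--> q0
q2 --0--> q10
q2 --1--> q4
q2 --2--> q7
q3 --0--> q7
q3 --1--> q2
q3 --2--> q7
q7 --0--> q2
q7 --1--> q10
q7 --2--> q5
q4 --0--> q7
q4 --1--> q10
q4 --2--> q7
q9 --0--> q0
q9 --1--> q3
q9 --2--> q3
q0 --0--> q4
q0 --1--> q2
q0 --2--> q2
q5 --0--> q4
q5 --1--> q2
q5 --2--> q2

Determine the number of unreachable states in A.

Starting at q7 and following transitions, the reachable set is {q1, q2, q3, q4, q5, q7, q10}. That leaves q0, q6, q8, q9 unreachable — 4 in total.

4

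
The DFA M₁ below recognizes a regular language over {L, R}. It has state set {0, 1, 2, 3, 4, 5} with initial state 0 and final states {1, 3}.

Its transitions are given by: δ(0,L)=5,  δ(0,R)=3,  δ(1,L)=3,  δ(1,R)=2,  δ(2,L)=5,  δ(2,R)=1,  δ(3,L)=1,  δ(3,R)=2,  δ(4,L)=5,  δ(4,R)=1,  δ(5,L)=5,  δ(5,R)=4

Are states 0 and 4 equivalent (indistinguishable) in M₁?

Every state is reachable, so we keep all 6.
Initial partition by acceptance: {1,3} | {0,2,4,5}.
On input R, block {0,2,4,5} splits into {0,2,4} and {5}.
Stable partition: {1,3} | {0,2,4} | {5} — 3 equivalence classes.
0 and 4 lie in the same block of the stable partition, so they are equivalent — no string distinguishes them.

Yes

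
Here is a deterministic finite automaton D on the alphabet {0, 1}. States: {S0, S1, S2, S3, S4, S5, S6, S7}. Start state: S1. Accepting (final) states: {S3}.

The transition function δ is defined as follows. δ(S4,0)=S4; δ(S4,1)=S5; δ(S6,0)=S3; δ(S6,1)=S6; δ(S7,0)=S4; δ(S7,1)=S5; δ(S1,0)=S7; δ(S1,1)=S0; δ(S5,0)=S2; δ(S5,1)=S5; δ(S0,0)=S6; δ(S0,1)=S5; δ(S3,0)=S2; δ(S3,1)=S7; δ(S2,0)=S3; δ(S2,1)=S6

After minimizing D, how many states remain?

4

All states are reachable from the start state.
Start with accepting vs non-accepting: {S3} | {S0,S1,S2,S4,S5,S6,S7}.
Refine {S0,S1,S2,S4,S5,S6,S7} on symbol 0: members go to different blocks, giving {S0,S1,S4,S5,S7} and {S2,S6}.
Split {S0,S1,S4,S5,S7} by δ(·,0) → {S1,S4,S7} and {S0,S5}.
The partition is now stable with 4 blocks: {S3} | {S1,S4,S7} | {S2,S6} | {S0,S5}.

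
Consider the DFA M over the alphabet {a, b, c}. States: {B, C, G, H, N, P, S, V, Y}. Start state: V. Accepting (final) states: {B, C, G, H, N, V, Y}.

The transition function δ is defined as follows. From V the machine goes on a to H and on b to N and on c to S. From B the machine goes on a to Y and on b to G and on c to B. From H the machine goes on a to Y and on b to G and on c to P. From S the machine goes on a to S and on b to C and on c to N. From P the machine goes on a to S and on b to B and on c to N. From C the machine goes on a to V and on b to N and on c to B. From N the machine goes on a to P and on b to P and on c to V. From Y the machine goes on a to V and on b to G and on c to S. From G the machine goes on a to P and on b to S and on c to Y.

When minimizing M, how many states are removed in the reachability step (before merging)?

0

A breadth-first search from the start state visits every state.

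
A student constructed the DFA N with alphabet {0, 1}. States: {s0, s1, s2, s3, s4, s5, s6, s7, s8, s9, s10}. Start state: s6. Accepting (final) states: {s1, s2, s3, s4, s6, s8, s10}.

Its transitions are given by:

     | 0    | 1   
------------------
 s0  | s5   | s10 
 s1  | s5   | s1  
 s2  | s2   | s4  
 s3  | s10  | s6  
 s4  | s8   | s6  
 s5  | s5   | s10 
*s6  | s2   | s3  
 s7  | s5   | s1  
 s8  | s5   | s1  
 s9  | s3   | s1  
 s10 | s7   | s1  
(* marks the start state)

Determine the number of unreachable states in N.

BFS from s6 reaches {s1, s2, s3, s4, s5, s6, s7, s8, s10}; the 2 state(s) s0, s9 are never visited.

2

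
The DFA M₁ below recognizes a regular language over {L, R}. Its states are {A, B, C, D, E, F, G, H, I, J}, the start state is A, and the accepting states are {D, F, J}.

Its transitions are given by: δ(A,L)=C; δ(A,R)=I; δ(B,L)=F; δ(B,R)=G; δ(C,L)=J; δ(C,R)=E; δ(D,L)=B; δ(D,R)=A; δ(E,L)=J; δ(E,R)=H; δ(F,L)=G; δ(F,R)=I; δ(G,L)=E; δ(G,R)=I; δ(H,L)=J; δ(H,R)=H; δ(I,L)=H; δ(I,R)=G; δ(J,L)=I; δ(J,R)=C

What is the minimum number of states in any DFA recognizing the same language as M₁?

3

States {B,D,F} cannot be reached from the start state, so discard them.
Initial partition by acceptance: {J} | {A,C,E,G,H,I}.
On input L, block {A,C,E,G,H,I} splits into {A,G,I} and {C,E,H}.
The partition is now stable with 3 blocks: {J} | {A,G,I} | {C,E,H}.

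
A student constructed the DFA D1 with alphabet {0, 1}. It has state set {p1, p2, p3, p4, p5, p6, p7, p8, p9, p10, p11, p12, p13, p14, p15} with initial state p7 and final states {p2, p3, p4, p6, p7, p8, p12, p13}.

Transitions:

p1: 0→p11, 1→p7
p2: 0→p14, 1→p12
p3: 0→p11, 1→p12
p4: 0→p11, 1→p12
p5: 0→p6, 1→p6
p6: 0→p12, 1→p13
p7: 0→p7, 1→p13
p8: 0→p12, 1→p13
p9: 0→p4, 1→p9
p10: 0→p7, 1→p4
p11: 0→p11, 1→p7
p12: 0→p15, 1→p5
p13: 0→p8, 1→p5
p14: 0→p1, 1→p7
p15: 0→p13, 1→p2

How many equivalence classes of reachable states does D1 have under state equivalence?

8

First remove the unreachable states {p3,p4,p9,p10}; 11 states remain.
Start with accepting vs non-accepting: {p2,p6,p7,p8,p12,p13} | {p1,p5,p11,p14,p15}.
Refine {p2,p6,p7,p8,p12,p13} on symbol 0: members go to different blocks, giving {p6,p7,p8,p13} and {p2,p12}.
On input 0, block {p6,p7,p8,p13} splits into {p6,p8} and {p7,p13}.
Split {p1,p5,p11,p14,p15} by δ(·,0) → {p1,p11,p14} and {p5} and {p15}.
Split {p2,p12} by δ(·,0) → {p2} and {p12}.
On input 0, block {p7,p13} splits into {p7} and {p13}.
Stable partition: {p6,p8} | {p1,p11,p14} | {p2} | {p7} | {p5} | {p15} | {p12} | {p13} — 8 equivalence classes.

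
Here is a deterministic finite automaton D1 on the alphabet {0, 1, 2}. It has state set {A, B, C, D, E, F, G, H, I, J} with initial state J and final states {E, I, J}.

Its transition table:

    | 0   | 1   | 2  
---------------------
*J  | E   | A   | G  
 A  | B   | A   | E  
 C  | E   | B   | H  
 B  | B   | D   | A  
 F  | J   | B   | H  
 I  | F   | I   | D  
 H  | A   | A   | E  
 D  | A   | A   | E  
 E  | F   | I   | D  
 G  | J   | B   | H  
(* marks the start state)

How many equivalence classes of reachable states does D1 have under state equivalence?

6

States {C} cannot be reached from the start state, so discard them.
Initial partition by acceptance: {E,I,J} | {A,B,D,F,G,H}.
Split {E,I,J} by δ(·,0) → {E,I} and {J}.
Split {A,B,D,F,G,H} by δ(·,0) → {A,B,D,H} and {F,G}.
Split {A,B,D,H} by δ(·,2) → {A,D,H} and {B}.
Refine {A,D,H} on symbol 0: members go to different blocks, giving {D,H} and {A}.
Stable partition: {E,I} | {D,H} | {J} | {F,G} | {B} | {A} — 6 equivalence classes.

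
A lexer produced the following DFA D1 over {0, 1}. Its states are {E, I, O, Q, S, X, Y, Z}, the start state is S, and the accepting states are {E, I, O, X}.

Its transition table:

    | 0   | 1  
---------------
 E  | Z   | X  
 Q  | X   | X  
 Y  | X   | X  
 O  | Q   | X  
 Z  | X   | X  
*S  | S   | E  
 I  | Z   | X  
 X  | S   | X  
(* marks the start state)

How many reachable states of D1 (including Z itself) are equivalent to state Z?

1

First remove the unreachable states {I,O,Q,Y}; 4 states remain.
Initial partition by acceptance: {E,X} | {S,Z}.
On input 0, block {S,Z} splits into {Z} and {S}.
Refine {E,X} on symbol 0: members go to different blocks, giving {E} and {X}.
Stable partition: {E} | {Z} | {S} | {X} — 4 equivalence classes.
State Z belongs to the block {Z}, which has 1 states.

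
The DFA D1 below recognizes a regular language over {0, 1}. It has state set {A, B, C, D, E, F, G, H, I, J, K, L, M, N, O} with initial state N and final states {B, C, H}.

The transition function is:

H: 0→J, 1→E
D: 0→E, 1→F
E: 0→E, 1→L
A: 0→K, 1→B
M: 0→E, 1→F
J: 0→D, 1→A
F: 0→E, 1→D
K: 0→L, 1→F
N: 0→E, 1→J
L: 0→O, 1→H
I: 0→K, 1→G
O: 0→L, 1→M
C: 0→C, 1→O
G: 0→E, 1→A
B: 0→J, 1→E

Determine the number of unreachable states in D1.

BFS from N reaches {A, B, D, E, F, H, J, K, L, M, N, O}; the 3 state(s) C, G, I are never visited.

3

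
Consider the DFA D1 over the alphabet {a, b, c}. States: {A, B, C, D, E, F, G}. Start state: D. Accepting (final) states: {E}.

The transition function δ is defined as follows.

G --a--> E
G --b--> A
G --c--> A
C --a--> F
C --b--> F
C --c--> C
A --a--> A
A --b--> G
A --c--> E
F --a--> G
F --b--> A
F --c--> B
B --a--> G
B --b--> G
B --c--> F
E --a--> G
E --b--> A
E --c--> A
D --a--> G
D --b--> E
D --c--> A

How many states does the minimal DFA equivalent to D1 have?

First remove the unreachable states {B,C,F}; 4 states remain.
Initial partition by acceptance: {E} | {A,D,G}.
Split {A,D,G} by δ(·,a) → {A,D} and {G}.
On input a, block {A,D} splits into {A} and {D}.
Stable partition: {E} | {A} | {G} | {D} — 4 equivalence classes.

4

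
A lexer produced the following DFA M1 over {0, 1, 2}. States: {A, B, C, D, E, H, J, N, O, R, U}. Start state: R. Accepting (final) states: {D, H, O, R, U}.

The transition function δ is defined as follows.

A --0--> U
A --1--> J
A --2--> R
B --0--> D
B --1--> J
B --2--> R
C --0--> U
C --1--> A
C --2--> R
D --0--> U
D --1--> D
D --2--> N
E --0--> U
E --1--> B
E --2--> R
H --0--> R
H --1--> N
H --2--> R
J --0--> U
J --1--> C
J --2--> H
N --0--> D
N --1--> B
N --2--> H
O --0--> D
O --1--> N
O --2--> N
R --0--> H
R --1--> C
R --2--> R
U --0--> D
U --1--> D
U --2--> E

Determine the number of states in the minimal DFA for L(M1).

Reachable states from the start: {A,B,C,D,E,H,J,N,R,U}. Unreachable: {O} — drop them.
P0 = {D,H,R,U} | {A,B,C,E,J,N}.
On input 1, block {D,H,R,U} splits into {D,U} and {H,R}.
No further refinement is possible. Final partition (3 blocks): {D,U} | {A,B,C,E,J,N} | {H,R}.

3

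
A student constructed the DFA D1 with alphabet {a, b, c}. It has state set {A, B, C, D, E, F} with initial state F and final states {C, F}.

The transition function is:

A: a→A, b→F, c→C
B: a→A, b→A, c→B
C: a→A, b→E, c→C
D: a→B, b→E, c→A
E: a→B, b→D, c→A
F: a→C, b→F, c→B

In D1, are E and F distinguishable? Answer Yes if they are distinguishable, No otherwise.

Every state is reachable, so we keep all 6.
P0 = {C,F} | {A,B,D,E}.
Refine {C,F} on symbol a: members go to different blocks, giving {C} and {F}.
On input b, block {A,B,D,E} splits into {B,D,E} and {A}.
Split {B,D,E} by δ(·,a) → {D,E} and {B}.
Stable partition: {C} | {D,E} | {F} | {A} | {B} — 5 equivalence classes.
E and F end up in different blocks, so they are distinguishable. For instance, the string 'ε' is accepted from only F.

Yes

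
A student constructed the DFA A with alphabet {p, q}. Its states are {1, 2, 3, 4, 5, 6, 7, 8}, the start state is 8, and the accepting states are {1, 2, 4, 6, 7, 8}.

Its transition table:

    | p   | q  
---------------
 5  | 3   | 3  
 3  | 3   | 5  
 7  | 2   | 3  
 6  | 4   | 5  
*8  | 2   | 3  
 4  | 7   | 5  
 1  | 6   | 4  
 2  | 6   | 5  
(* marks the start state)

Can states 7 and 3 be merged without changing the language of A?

States {1} cannot be reached from the start state, so discard them.
Start with accepting vs non-accepting: {2,4,6,7,8} | {3,5}.
No further refinement is possible. Final partition (2 blocks): {2,4,6,7,8} | {3,5}.
7 and 3 end up in different blocks, so they are distinguishable. For instance, the string 'ε' is accepted from only 7.

No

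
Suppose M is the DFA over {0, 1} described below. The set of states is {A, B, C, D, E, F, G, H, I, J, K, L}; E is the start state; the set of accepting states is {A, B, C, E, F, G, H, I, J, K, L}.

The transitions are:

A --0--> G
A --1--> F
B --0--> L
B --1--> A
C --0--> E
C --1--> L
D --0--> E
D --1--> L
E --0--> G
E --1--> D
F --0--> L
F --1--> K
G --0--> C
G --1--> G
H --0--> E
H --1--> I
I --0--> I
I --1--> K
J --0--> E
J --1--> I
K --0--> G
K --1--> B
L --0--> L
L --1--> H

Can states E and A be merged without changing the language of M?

First remove the unreachable states {J}; 11 states remain.
Initial partition by acceptance: {A,B,C,E,F,G,H,I,K,L} | {D}.
Refine {A,B,C,E,F,G,H,I,K,L} on symbol 1: members go to different blocks, giving {A,B,C,F,G,H,I,K,L} and {E}.
Split {A,B,C,F,G,H,I,K,L} by δ(·,0) → {A,B,F,G,I,K,L} and {C,H}.
Refine {A,B,F,G,I,K,L} on symbol 0: members go to different blocks, giving {A,B,F,I,K,L} and {G}.
Refine {A,B,F,I,K,L} on symbol 0: members go to different blocks, giving {B,F,I,L} and {A,K}.
On input 1, block {B,F,I,L} splits into {B,F,I} and {L}.
On input 0, block {B,F,I} splits into {B,F} and {I}.
Split {C,H} by δ(·,1) → {C} and {H}.
No further refinement is possible. Final partition (9 blocks): {B,F} | {D} | {E} | {C} | {G} | {A,K} | {L} | {I} | {H}.
E and A end up in different blocks, so they are distinguishable. For instance, the string '1' is accepted from only A.

No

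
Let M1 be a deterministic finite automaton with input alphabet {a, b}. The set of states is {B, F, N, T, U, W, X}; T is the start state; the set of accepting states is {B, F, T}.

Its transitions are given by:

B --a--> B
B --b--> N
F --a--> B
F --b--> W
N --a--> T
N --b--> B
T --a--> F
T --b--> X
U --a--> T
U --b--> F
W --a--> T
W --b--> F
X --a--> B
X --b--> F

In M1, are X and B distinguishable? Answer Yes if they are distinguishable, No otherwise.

States {U} cannot be reached from the start state, so discard them.
P0 = {B,F,T} | {N,W,X}.
Stable partition: {B,F,T} | {N,W,X} — 2 equivalence classes.
X and B end up in different blocks, so they are distinguishable. For instance, the string 'ε' is accepted from only B.

Yes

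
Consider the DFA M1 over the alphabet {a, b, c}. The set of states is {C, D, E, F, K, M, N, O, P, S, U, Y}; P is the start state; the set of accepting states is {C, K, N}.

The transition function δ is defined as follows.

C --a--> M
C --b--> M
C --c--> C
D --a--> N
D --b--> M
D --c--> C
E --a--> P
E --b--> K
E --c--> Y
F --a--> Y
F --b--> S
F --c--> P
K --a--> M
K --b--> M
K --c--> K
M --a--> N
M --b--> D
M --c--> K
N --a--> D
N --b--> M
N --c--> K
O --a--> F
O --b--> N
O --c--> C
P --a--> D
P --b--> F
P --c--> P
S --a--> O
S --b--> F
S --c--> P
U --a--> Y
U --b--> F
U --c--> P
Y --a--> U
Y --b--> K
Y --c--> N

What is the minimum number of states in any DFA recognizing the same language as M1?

First remove the unreachable states {E}; 11 states remain.
Initial partition by acceptance: {C,K,N} | {D,F,M,O,P,S,U,Y}.
Refine {D,F,M,O,P,S,U,Y} on symbol a: members go to different blocks, giving {F,O,P,S,U,Y} and {D,M}.
Refine {F,O,P,S,U,Y} on symbol a: members go to different blocks, giving {F,O,S,U,Y} and {P}.
On input b, block {F,O,S,U,Y} splits into {F,S,U} and {O,Y}.
No further refinement is possible. Final partition (5 blocks): {C,K,N} | {F,S,U} | {D,M} | {P} | {O,Y}.

5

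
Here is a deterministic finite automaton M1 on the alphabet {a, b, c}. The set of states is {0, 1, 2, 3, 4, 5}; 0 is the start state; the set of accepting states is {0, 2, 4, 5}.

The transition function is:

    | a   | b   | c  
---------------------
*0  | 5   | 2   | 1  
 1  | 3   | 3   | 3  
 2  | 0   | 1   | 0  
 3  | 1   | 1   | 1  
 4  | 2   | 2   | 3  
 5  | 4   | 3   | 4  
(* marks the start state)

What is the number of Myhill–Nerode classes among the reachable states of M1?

3

P0 = {0,2,4,5} | {1,3}.
On input b, block {0,2,4,5} splits into {0,4} and {2,5}.
The partition is now stable with 3 blocks: {0,4} | {1,3} | {2,5}.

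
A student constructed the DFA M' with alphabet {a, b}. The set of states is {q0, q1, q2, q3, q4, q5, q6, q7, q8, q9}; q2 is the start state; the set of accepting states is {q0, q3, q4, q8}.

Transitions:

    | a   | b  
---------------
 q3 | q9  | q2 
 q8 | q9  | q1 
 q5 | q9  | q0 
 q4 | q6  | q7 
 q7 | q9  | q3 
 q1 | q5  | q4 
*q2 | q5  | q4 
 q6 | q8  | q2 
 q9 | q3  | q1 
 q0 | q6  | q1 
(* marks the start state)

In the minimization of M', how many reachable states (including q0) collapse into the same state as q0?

3

All states are reachable from the start state.
P0 = {q0,q3,q4,q8} | {q1,q2,q5,q6,q7,q9}.
Split {q1,q2,q5,q6,q7,q9} by δ(·,a) → {q1,q2,q5,q7} and {q6,q9}.
On input a, block {q1,q2,q5,q7} splits into {q1,q2} and {q5,q7}.
Refine {q0,q3,q4,q8} on symbol b: members go to different blocks, giving {q0,q3,q8} and {q4}.
No further refinement is possible. Final partition (5 blocks): {q0,q3,q8} | {q1,q2} | {q6,q9} | {q5,q7} | {q4}.
State q0 belongs to the block {q0,q3,q8}, which has 3 states.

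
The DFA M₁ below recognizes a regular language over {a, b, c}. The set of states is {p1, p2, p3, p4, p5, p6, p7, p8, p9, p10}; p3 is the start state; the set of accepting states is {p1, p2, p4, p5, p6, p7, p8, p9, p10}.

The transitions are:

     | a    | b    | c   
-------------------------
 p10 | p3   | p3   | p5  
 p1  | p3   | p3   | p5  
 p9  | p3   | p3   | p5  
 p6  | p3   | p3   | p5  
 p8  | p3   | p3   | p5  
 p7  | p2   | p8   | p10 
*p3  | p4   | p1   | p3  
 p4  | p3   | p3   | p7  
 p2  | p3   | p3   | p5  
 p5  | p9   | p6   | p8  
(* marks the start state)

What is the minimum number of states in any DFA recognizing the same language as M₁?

3

Start with accepting vs non-accepting: {p1,p2,p4,p5,p6,p7,p8,p9,p10} | {p3}.
On input a, block {p1,p2,p4,p5,p6,p7,p8,p9,p10} splits into {p1,p2,p4,p6,p8,p9,p10} and {p5,p7}.
Stable partition: {p1,p2,p4,p6,p8,p9,p10} | {p3} | {p5,p7} — 3 equivalence classes.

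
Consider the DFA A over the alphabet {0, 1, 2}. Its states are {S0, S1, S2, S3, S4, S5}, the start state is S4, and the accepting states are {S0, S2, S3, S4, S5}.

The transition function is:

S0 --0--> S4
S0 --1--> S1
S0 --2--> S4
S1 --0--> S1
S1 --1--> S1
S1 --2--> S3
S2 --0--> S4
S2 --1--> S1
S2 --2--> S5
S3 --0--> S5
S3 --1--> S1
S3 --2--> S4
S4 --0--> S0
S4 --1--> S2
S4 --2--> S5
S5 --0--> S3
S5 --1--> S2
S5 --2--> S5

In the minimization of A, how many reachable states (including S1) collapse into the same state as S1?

1

Every state is reachable, so we keep all 6.
Initial partition by acceptance: {S0,S2,S3,S4,S5} | {S1}.
On input 1, block {S0,S2,S3,S4,S5} splits into {S0,S2,S3} and {S4,S5}.
No further refinement is possible. Final partition (3 blocks): {S0,S2,S3} | {S1} | {S4,S5}.
The equivalence class containing S1 is {S1}, of size 1.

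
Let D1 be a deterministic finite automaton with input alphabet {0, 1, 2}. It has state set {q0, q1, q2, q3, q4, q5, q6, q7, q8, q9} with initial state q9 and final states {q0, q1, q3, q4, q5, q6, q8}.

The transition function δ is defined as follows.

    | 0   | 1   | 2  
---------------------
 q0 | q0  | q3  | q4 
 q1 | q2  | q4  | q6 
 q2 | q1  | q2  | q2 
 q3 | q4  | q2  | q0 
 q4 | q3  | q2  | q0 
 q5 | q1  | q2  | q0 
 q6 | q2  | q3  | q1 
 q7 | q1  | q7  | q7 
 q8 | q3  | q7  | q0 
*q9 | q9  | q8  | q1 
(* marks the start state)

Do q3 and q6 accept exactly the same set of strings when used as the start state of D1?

No

States {q5} cannot be reached from the start state, so discard them.
Initial partition by acceptance: {q0,q1,q3,q4,q6,q8} | {q2,q7,q9}.
Split {q0,q1,q3,q4,q6,q8} by δ(·,0) → {q0,q3,q4,q8} and {q1,q6}.
Refine {q0,q3,q4,q8} on symbol 1: members go to different blocks, giving {q3,q4,q8} and {q0}.
On input 0, block {q2,q7,q9} splits into {q2,q7} and {q9}.
No further refinement is possible. Final partition (5 blocks): {q3,q4,q8} | {q2,q7} | {q1,q6} | {q0} | {q9}.
q3 and q6 end up in different blocks, so they are distinguishable. For instance, the string '0' is accepted from only q3.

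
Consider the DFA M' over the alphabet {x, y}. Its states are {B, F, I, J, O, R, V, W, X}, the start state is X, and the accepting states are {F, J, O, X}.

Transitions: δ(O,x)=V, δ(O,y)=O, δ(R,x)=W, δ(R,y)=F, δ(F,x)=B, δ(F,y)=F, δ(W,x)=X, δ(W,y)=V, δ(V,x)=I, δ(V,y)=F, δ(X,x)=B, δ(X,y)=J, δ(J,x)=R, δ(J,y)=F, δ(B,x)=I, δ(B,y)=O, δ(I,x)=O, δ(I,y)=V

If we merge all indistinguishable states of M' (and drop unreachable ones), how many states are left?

3

All states are reachable from the start state.
Start with accepting vs non-accepting: {F,J,O,X} | {B,I,R,V,W}.
Refine {B,I,R,V,W} on symbol x: members go to different blocks, giving {B,R,V} and {I,W}.
Stable partition: {F,J,O,X} | {B,R,V} | {I,W} — 3 equivalence classes.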